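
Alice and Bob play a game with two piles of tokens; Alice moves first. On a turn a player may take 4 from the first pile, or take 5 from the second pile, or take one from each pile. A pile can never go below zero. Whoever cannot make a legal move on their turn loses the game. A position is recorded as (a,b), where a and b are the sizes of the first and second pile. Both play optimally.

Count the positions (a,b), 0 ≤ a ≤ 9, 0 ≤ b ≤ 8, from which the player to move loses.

Classify positions by backward induction: terminal positions (no move available) are L. From any other position, the mover wins iff some move reaches an L.
Every move lowers a or b (never raises either), so fill the grid row by row in increasing a, and left to right within a row: each cell's successors are then already labelled.
      b=0  b=1  b=2  b=3  b=4  b=5  b=6  b=7  b=8
a=0:    L    L    L    L    L    W    W    W    W
a=1:    L    W    W    W    W    W    L    L    L
a=2:    L    W    L    L    L    W    L    W    W
a=3:    L    W    L    W    W    W    L    W    L
a=4:    W    W    W    W    W    L    L    W    L
a=5:    W    L    L    L    L    L    W    W    W
a=6:    W    L    W    W    W    W    W    L    L
a=7:    W    L    W    L    L    L    W    L    W
a=8:    L    L    W    L    W    W    W    L    W
a=9:    L    W    W    W    W    W    L    L    W
Cells with no legal move (terminal, hence L): (0,0), (0,1), (0,2), (0,3), (0,4), (1,0), (2,0), (3,0).
The remaining L cells, each justified by listing all of its moves:
(1,6): →(1,1)(W), (0,5)(W) — all W, so L
(1,7): →(1,2)(W), (0,6)(W) — all W, so L
(1,8): →(1,3)(W), (0,7)(W) — all W, so L
(2,2): →(1,1)(W) only, which is W, so L
(2,3): →(1,2)(W) only, which is W, so L
(2,4): →(1,3)(W) only, which is W, so L
(2,6): →(2,1)(W), (1,5)(W) — all W, so L
(3,2): →(2,1)(W) only, which is W, so L
(3,6): →(3,1)(W), (2,5)(W) — all W, so L
(3,8): →(3,3)(W), (2,7)(W) — all W, so L
(4,5): →(0,5)(W), (4,0)(W), (3,4)(W) — all W, so L
(4,6): →(0,6)(W), (4,1)(W), (3,5)(W) — all W, so L
(4,8): →(0,8)(W), (4,3)(W), (3,7)(W) — all W, so L
(5,1): →(1,1)(W), (4,0)(W) — all W, so L
(5,2): →(1,2)(W), (4,1)(W) — all W, so L
(5,3): →(1,3)(W), (4,2)(W) — all W, so L
(5,4): →(1,4)(W), (4,3)(W) — all W, so L
(5,5): →(1,5)(W), (5,0)(W), (4,4)(W) — all W, so L
(6,1): →(2,1)(W), (5,0)(W) — all W, so L
(6,7): →(2,7)(W), (6,2)(W), (5,6)(W) — all W, so L
(6,8): →(2,8)(W), (6,3)(W), (5,7)(W) — all W, so L
(7,1): →(3,1)(W), (6,0)(W) — all W, so L
(7,3): →(3,3)(W), (6,2)(W) — all W, so L
(7,4): →(3,4)(W), (6,3)(W) — all W, so L
(7,5): →(3,5)(W), (7,0)(W), (6,4)(W) — all W, so L
(7,7): →(3,7)(W), (7,2)(W), (6,6)(W) — all W, so L
(8,0): →(4,0)(W) only, which is W, so L
(8,1): →(4,1)(W), (7,0)(W) — all W, so L
(8,3): →(4,3)(W), (7,2)(W) — all W, so L
(8,7): →(4,7)(W), (8,2)(W), (7,6)(W) — all W, so L
(9,0): →(5,0)(W) only, which is W, so L
(9,6): →(5,6)(W), (9,1)(W), (8,5)(W) — all W, so L
(9,7): →(5,7)(W), (9,2)(W), (8,6)(W) — all W, so L
Every other cell has at least one move into one of the L cells above, so it is W.
L cells per row: a=0: 5, a=1: 4, a=2: 5, a=3: 4, a=4: 3, a=5: 5, a=6: 3, a=7: 5, a=8: 4, a=9: 3; total 41.

41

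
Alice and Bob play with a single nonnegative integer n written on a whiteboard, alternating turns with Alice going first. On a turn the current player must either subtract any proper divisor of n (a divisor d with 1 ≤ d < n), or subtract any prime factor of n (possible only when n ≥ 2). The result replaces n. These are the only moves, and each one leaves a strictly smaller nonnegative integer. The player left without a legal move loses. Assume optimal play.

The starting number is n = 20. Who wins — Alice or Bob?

Build the W/L table. Terminal = L. A non-terminal position is W if it has a move to some L; otherwise it is L.
n=0: no move → L
n=1: no move → L
n=2: reaches L-position 0 → W
n=3: reaches L-position 0 → W
n=4: only reaches 2(W), 3(W), all W → L
n=5: reaches L-position 0 → W
n=6: reaches L-position 4 → W
n=7: reaches L-position 0 → W
n=8: reaches L-position 4 → W
n=9: only reaches 6(W), 8(W), all W → L
n=10: reaches L-position 9 → W
n=11: reaches L-position 0 → W
n=12: reaches L-position 9 → W
n=13: reaches L-position 0 → W
n=14: only reaches 7(W), 12(W), 13(W), all W → L
n=15: reaches L-position 14 → W
n=16: reaches L-position 14 → W
n=17: reaches L-position 0 → W
n=18: reaches L-position 9 → W
n=19: reaches L-position 0 → W
n=20: only reaches 10(W), 15(W), 16(W), 18(W), 19(W), all W → L
Every move from 20 reaches a W position, so the mover loses.

Bob wins.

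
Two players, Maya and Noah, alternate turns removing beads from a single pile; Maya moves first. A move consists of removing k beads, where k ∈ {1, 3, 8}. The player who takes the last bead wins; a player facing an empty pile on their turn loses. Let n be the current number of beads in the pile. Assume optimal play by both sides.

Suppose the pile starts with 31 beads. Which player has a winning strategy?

Maya wins.

Positions with no move are L. A position that does have a move is losing for the player to move precisely when every available move leads to a winning position for the opponent. Fill in the labels:
n=0: no move → L
n=1: reaches L-position 0 → W
n=2: only reaches 1(W), which is W → L
n=3: reaches L-position 2 → W
n=4: only reaches 3(W), 1(W), all W → L
n=5: reaches L-position 4 → W
n=6: only reaches 5(W), 3(W), all W → L
n=7: reaches L-position 6 → W
n=8: reaches L-position 0 → W
n=9: reaches L-position 6 → W
n=10: reaches L-position 2 → W
n=11: only reaches 10(W), 8(W), 3(W), all W → L
n=12: reaches L-position 11 → W
n=13: only reaches 12(W), 10(W), 5(W), all W → L
n=14: reaches L-position 13 → W
n=15: only reaches 14(W), 12(W), 7(W), all W → L
n=16: reaches L-position 15 → W
n=17: only reaches 16(W), 14(W), 9(W), all W → L
n=18: reaches L-position 17 → W
n=19: reaches L-position 11 → W
n=20: reaches L-position 17 → W
n=21: reaches L-position 13 → W
n=22: only reaches 21(W), 19(W), 14(W), all W → L
n=23: reaches L-position 22 → W
n=24: only reaches 23(W), 21(W), 16(W), all W → L
n=25: reaches L-position 24 → W
n=26: only reaches 25(W), 23(W), 18(W), all W → L
n=27: reaches L-position 26 → W
n=28: only reaches 27(W), 25(W), 20(W), all W → L
n=29: reaches L-position 28 → W
n=30: reaches L-position 22 → W
n=31: reaches L-position 28 → W
From 31 Maya can remove 3, leaving 28, reaching an L position.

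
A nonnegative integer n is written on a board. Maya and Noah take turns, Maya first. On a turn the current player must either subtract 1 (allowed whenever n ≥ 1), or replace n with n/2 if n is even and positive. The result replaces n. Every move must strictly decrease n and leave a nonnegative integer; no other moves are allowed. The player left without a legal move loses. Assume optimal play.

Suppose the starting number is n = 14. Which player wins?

Work bottom-up. With no move the player to move loses. Otherwise the position is W if at least one move leads to an L position for the opponent, and L if every move leads to a W.
n=0: no move → L
n=1: can move to 0, which is L ⇒ W
n=2: the only move is to 1(W), a W ⇒ L
n=3: can move to 2, which is L ⇒ W
n=4: can move to 2, which is L ⇒ W
n=5: the only move is to 4(W), a W ⇒ L
n=6: can move to 5, which is L ⇒ W
n=7: the only move is to 6(W), a W ⇒ L
n=8: can move to 7, which is L ⇒ W
n=9: the only move is to 8(W), a W ⇒ L
n=10: can move to 5, which is L ⇒ W
n=11: the only move is to 10(W), a W ⇒ L
n=12: can move to 11, which is L ⇒ W
n=13: the only move is to 12(W), a W ⇒ L
n=14: can move to 7, which is L ⇒ W
From 14 Maya can move to 7, reaching an L position.

Maya wins.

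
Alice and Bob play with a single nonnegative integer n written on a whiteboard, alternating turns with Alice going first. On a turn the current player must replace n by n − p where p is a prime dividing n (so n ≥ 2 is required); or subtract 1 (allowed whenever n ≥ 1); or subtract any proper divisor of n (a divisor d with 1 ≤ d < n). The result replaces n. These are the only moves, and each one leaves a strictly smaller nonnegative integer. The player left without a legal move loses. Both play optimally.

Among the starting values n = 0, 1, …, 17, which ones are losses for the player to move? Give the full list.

Classify positions by backward induction: terminal positions (no move available) are L. From any other position, the mover wins iff some move reaches an L.
n=0: no move → L
n=1: W (go to 0, an L position)
n=2: W (go to 0, an L position)
n=3: W (go to 0, an L position)
n=4: L (options 2(W), 3(W) are all W)
n=5: W (go to 0, an L position)
n=6: W (go to 4, an L position)
n=7: W (go to 0, an L position)
n=8: W (go to 4, an L position)
n=9: L (options 6(W), 8(W) are all W)
n=10: W (go to 9, an L position)
n=11: W (go to 0, an L position)
n=12: W (go to 9, an L position)
n=13: W (go to 0, an L position)
n=14: L (options 7(W), 12(W), 13(W) are all W)
n=15: W (go to 14, an L position)
n=16: W (go to 14, an L position)
n=17: W (go to 0, an L position)
The losing starting values of n are exactly the entries labelled L in this table (4 of them).

0, 4, 9, 14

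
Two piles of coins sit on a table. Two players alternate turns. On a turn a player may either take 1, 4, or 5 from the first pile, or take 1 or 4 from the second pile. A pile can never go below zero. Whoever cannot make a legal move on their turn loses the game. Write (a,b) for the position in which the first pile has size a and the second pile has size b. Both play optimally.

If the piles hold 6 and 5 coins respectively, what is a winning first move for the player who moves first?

Move to (2,5).

Use the standard recursion: the mover loses at a terminal position; elsewhere, the mover wins exactly when some move hands the opponent an L position.
No move ever increases a pile, so every position that can arise here has a ≤ 6 and b ≤ 5; it is enough to label the cells with 0 ≤ a ≤ 6 and 0 ≤ b ≤ 5.
Every move lowers a or b (never raises either), so fill the grid row by row in increasing a, and left to right within a row: each cell's successors are then already labelled.
      b=0  b=1  b=2  b=3  b=4  b=5
a=0:    L    W    L    W    W    L
a=1:    W    L    W    L    W    W
a=2:    L    W    L    W    W    L
a=3:    W    L    W    L    W    W
a=4:    W    W    W    W    L    W
a=5:    W    W    W    W    W    W
a=6:    W    W    W    W    L    W
Cells with no legal move (terminal, hence L): (0,0).
The remaining L cells, each justified by listing all of its moves:
(0,2): L (sole option (0,1)(W) is W)
(0,5): L (options (0,4)(W), (0,1)(W) are all W)
(1,1): L (options (0,1)(W), (1,0)(W) are all W)
(1,3): L (options (0,3)(W), (1,2)(W) are all W)
(2,0): L (sole option (1,0)(W) is W)
(2,2): L (options (1,2)(W), (2,1)(W) are all W)
(2,5): L (options (1,5)(W), (2,4)(W), (2,1)(W) are all W)
(3,1): L (options (2,1)(W), (3,0)(W) are all W)
(3,3): L (options (2,3)(W), (3,2)(W) are all W)
(4,4): L (options (3,4)(W), (0,4)(W), (4,3)(W), (4,0)(W) are all W)
(6,4): L (options (5,4)(W), (2,4)(W), (1,4)(W), (6,3)(W), (6,0)(W) are all W)
Every other cell has at least one move into one of the L cells above, so it is W.
From (6,5), the L positions reachable in one move are: (2,5), (6,4). Any move reaching one of these is winning.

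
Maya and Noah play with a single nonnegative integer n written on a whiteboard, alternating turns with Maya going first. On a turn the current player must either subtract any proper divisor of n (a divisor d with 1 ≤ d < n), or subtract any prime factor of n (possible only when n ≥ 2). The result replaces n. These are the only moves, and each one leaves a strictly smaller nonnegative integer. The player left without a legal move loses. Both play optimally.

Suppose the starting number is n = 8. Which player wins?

Positions with no move are L. A position that does have a move is losing for the player to move precisely when every available move leads to a winning position for the opponent. Fill in the labels:
n=0: no move → L
n=1: no move → L
n=2: reaches L-position 0 → W
n=3: reaches L-position 0 → W
n=4: only reaches 2(W), 3(W), all W → L
n=5: reaches L-position 0 → W
n=6: reaches L-position 4 → W
n=7: reaches L-position 0 → W
n=8: reaches L-position 4 → W
From 8 Maya can move to 4, reaching an L position.

Maya wins.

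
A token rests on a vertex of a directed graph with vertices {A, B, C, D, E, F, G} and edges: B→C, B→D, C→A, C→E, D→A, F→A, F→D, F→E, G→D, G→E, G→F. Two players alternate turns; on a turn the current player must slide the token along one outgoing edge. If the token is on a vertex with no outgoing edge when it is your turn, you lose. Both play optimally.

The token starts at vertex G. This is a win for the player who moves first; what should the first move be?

Move to E.

Label each position W (a win for the player to move) or L (a loss). A position with no legal move is L; any other position is W exactly when some move reaches an L, and L when every move reaches a W.
Every edge goes from a vertex to one that appears earlier in the order A, E, D, F, G, C, B, so processing vertices in that order labels each vertex after all of its successors.
A: no outgoing edge → L
E: no outgoing edge → L
D: →A(L), so W
F: →E(L), so W
G: →E(L), so W
C: →E(L), so W
B: →C(W), D(W) — all W, so L
From G, the L positions reachable in one move are: E.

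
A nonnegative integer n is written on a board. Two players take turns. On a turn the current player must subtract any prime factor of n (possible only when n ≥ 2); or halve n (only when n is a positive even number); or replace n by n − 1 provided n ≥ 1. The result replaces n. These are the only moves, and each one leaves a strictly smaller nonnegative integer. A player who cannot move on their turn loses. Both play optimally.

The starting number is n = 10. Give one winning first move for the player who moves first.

Build the W/L table. Terminal = L. A non-terminal position is W if it has a move to some L; otherwise it is L.
n=0: no move → L
n=1: →0(L), so W
n=2: →0(L), so W
n=3: →0(L), so W
n=4: →2(W), 3(W) — all W, so L
n=5: →0(L), so W
n=6: →4(L), so W
n=7: →0(L), so W
n=8: →4(L), so W
n=9: →6(W), 8(W) — all W, so L
n=10: →9(L), so W
From 10, the L positions reachable in one move are: 9.

Move to 9.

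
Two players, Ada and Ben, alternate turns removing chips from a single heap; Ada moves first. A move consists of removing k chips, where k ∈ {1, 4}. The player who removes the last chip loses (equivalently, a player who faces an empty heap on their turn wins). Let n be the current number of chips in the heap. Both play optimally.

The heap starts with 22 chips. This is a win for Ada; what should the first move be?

Positions with no move are W. A position that does have a move is losing for the player to move precisely when every available move leads to a winning position for the opponent. Fill in the labels:
n=0: no move; the opponent has just taken the last chip and therefore loses → W
n=1: →0(W) only, which is W, so L
n=2: →1(L), so W
n=3: →2(W) only, which is W, so L
n=4: →3(L), so W
n=5: →1(L), so W
n=6: →5(W), 2(W) — all W, so L
n=7: →6(L), so W
n=8: →7(W), 4(W) — all W, so L
n=9: →8(L), so W
n=10: →6(L), so W
n=11: →10(W), 7(W) — all W, so L
n=12: →11(L), so W
n=13: →12(W), 9(W) — all W, so L
n=14: →13(L), so W
n=15: →11(L), so W
n=16: →15(W), 12(W) — all W, so L
n=17: →16(L), so W
n=18: →17(W), 14(W) — all W, so L
n=19: →18(L), so W
n=20: →16(L), so W
n=21: →20(W), 17(W) — all W, so L
n=22: →21(L), so W
From 22, the L positions reachable in one move are: 21, 18. Any move reaching one of these is winning.

Remove 1, leaving 21.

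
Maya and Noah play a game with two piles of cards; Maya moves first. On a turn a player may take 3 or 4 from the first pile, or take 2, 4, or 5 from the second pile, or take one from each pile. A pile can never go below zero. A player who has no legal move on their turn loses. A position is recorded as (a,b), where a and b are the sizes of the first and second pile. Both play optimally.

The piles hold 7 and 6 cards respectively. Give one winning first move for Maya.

Positions with no move are L. A position that does have a move is losing for the player to move precisely when every available move leads to a winning position for the opponent. Fill in the labels:
No move ever increases a pile, so every position that can arise here has a ≤ 7 and b ≤ 6; it is enough to label the cells with 0 ≤ a ≤ 7 and 0 ≤ b ≤ 6.
Every move lowers a or b (never raises either), so fill the grid row by row in increasing a, and left to right within a row: each cell's successors are then already labelled.
      b=0  b=1  b=2  b=3  b=4  b=5  b=6
a=0:    L    L    W    W    W    W    W
a=1:    L    W    W    L    W    W    L
a=2:    L    W    W    L    W    W    L
a=3:    W    W    L    L    W    W    W
a=4:    W    W    L    W    W    L    W
a=5:    W    L    L    W    W    W    W
a=6:    W    L    W    W    L    W    W
a=7:    L    L    W    W    W    W    W
Cells with no legal move (terminal, hence L): (0,0), (0,1), (1,0), (2,0).
The remaining L cells, each justified by listing all of its moves:
(1,3): L (options (1,1)(W), (0,2)(W) are all W)
(1,6): L (options (1,4)(W), (1,2)(W), (1,1)(W), (0,5)(W) are all W)
(2,3): L (options (2,1)(W), (1,2)(W) are all W)
(2,6): L (options (2,4)(W), (2,2)(W), (2,1)(W), (1,5)(W) are all W)
(3,2): L (options (0,2)(W), (3,0)(W), (2,1)(W) are all W)
(3,3): L (options (0,3)(W), (3,1)(W), (2,2)(W) are all W)
(4,2): L (options (1,2)(W), (0,2)(W), (4,0)(W), (3,1)(W) are all W)
(4,5): L (options (1,5)(W), (0,5)(W), (4,3)(W), (4,1)(W), (4,0)(W), (3,4)(W) are all W)
(5,1): L (options (2,1)(W), (1,1)(W), (4,0)(W) are all W)
(5,2): L (options (2,2)(W), (1,2)(W), (5,0)(W), (4,1)(W) are all W)
(6,1): L (options (3,1)(W), (2,1)(W), (5,0)(W) are all W)
(6,4): L (options (3,4)(W), (2,4)(W), (6,2)(W), (6,0)(W), (5,3)(W) are all W)
(7,0): L (options (4,0)(W), (3,0)(W) are all W)
(7,1): L (options (4,1)(W), (3,1)(W), (6,0)(W) are all W)
Every other cell has at least one move into one of the L cells above, so it is W.
From (7,6), the L positions reachable in one move are: (7,1).

Move to (7,1).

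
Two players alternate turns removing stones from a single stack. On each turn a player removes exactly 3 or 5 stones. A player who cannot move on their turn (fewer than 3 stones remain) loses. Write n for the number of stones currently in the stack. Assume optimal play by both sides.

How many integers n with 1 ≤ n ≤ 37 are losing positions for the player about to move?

Label each position W (a win for the player to move) or L (a loss). A position with no legal move is L; any other position is W exactly when some move reaches an L, and L when every move reaches a W.
n=0: no move → L
n=1: no move → L
n=2: no move → L
n=3: can move to 0, which is L ⇒ W
n=4: can move to 1, which is L ⇒ W
n=5: can move to 2, which is L ⇒ W
n=6: can move to 1, which is L ⇒ W
n=7: can move to 2, which is L ⇒ W
n=8: moves to 5(W), 3(W); every one is W ⇒ L
n=9: moves to 6(W), 4(W); every one is W ⇒ L
n=10: moves to 7(W), 5(W); every one is W ⇒ L
n=11: can move to 8, which is L ⇒ W
n=12: can move to 9, which is L ⇒ W
n=13: can move to 10, which is L ⇒ W
n=14: can move to 9, which is L ⇒ W
n=15: can move to 10, which is L ⇒ W
n=16: moves to 13(W), 11(W); every one is W ⇒ L
n=17: moves to 14(W), 12(W); every one is W ⇒ L
n=18: moves to 15(W), 13(W); every one is W ⇒ L
n=19: can move to 16, which is L ⇒ W
n=20: can move to 17, which is L ⇒ W
n=21: can move to 18, which is L ⇒ W
n=22: can move to 17, which is L ⇒ W
n=23: can move to 18, which is L ⇒ W
n=24: moves to 21(W), 19(W); every one is W ⇒ L
n=25: moves to 22(W), 20(W); every one is W ⇒ L
n=26: moves to 23(W), 21(W); every one is W ⇒ L
n=27: can move to 24, which is L ⇒ W
n=28: can move to 25, which is L ⇒ W
n=29: can move to 26, which is L ⇒ W
n=30: can move to 25, which is L ⇒ W
n=31: can move to 26, which is L ⇒ W
n=32: moves to 29(W), 27(W); every one is W ⇒ L
n=33: moves to 30(W), 28(W); every one is W ⇒ L
n=34: moves to 31(W), 29(W); every one is W ⇒ L
n=35: can move to 32, which is L ⇒ W
n=36: can move to 33, which is L ⇒ W
n=37: can move to 34, which is L ⇒ W
L entries with 1 ≤ n ≤ 37 (n=0 is outside the asked range and is not counted): n = 1, 2, 8, 9, 10, 16, 17, 18, 24, 25, 26, 32, 33, 34; that makes 14.

14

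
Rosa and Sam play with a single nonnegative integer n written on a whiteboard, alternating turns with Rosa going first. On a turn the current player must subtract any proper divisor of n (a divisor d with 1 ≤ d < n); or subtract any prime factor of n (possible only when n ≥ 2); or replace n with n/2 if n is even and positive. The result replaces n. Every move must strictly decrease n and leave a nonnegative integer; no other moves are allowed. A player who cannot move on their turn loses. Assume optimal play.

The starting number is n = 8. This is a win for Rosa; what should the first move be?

Move to 4.

Build the W/L table. Terminal = L. A non-terminal position is W if it has a move to some L; otherwise it is L.
n=0: no move → L
n=1: no move → L
n=2: can move to 0, which is L ⇒ W
n=3: can move to 0, which is L ⇒ W
n=4: moves to 2(W), 3(W); every one is W ⇒ L
n=5: can move to 0, which is L ⇒ W
n=6: can move to 4, which is L ⇒ W
n=7: can move to 0, which is L ⇒ W
n=8: can move to 4, which is L ⇒ W
From 8, the L positions reachable in one move are: 4.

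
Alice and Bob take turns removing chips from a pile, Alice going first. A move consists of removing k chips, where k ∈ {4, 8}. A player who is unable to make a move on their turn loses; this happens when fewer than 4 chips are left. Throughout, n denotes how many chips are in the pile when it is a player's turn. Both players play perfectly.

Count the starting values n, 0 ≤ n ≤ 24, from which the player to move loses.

Label each position W (a win for the player to move) or L (a loss). A position with no legal move is L; any other position is W exactly when some move reaches an L, and L when every move reaches a W.
n=0: no move → L
n=1: no move → L
n=2: no move → L
n=3: no move → L
n=4: W (go to 0, an L position)
n=5: W (go to 1, an L position)
n=6: W (go to 2, an L position)
n=7: W (go to 3, an L position)
n=8: W (go to 0, an L position)
n=9: W (go to 1, an L position)
n=10: W (go to 2, an L position)
n=11: W (go to 3, an L position)
n=12: L (options 8(W), 4(W) are all W)
n=13: L (options 9(W), 5(W) are all W)
n=14: L (options 10(W), 6(W) are all W)
n=15: L (options 11(W), 7(W) are all W)
n=16: W (go to 12, an L position)
n=17: W (go to 13, an L position)
n=18: W (go to 14, an L position)
n=19: W (go to 15, an L position)
n=20: W (go to 12, an L position)
n=21: W (go to 13, an L position)
n=22: W (go to 14, an L position)
n=23: W (go to 15, an L position)
n=24: L (options 20(W), 16(W) are all W)
L entries with 0 ≤ n ≤ 24: n = 0, 1, 2, 3, 12, 13, 14, 15, 24; that makes 9.

9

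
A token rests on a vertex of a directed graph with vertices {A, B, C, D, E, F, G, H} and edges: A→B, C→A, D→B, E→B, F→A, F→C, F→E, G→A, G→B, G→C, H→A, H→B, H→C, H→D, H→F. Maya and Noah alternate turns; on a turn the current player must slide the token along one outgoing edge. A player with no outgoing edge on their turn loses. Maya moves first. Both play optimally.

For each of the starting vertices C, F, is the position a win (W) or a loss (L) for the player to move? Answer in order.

Positions with no move are L. A position that does have a move is losing for the player to move precisely when every available move leads to a winning position for the opponent. Fill in the labels:
Every edge goes from a vertex to one that appears earlier in the order B, A, C, E, F, D, H, G, so processing vertices in that order labels each vertex after all of its successors.
B: no outgoing edge → L
A: W (go to B, an L position)
C: L (sole option A(W) is W)
E: W (go to B, an L position)
F: W (go to C, an L position)
D: W (go to B, an L position)
H: W (go to C, an L position)
G: W (go to C, an L position)

C: L, F: W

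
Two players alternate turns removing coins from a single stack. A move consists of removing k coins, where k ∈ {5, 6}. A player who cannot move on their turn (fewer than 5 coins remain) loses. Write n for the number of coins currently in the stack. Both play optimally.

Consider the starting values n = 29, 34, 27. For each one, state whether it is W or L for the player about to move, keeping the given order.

Label each position W (a win for the player to move) or L (a loss). A position with no legal move is L; any other position is W exactly when some move reaches an L, and L when every move reaches a W.
n=0: no move → L
n=1: no move → L
n=2: no move → L
n=3: no move → L
n=4: no move → L
n=5: →0(L), so W
n=6: →1(L), so W
n=7: →2(L), so W
n=8: →3(L), so W
n=9: →4(L), so W
n=10: →4(L), so W
n=11: →6(W), 5(W) — all W, so L
n=12: →7(W), 6(W) — all W, so L
n=13: →8(W), 7(W) — all W, so L
n=14: →9(W), 8(W) — all W, so L
n=15: →10(W), 9(W) — all W, so L
n=16: →11(L), so W
n=17: →12(L), so W
n=18: →13(L), so W
n=19: →14(L), so W
n=20: →15(L), so W
n=21: →15(L), so W
n=22: →17(W), 16(W) — all W, so L
n=23: →18(W), 17(W) — all W, so L
n=24: →19(W), 18(W) — all W, so L
n=25: →20(W), 19(W) — all W, so L
n=26: →21(W), 20(W) — all W, so L
n=27: →22(L), so W
n=28: →23(L), so W
n=29: →24(L), so W
n=30: →25(L), so W
n=31: →26(L), so W
n=32: →26(L), so W
n=33: →28(W), 27(W) — all W, so L
n=34: →29(W), 28(W) — all W, so L

29: W, 34: L, 27: W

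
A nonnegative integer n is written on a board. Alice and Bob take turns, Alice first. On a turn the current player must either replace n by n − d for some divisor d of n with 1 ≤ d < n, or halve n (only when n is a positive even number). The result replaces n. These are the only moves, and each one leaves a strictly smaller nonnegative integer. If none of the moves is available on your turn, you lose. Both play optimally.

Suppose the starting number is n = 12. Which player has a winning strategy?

Alice wins.

Label each position W (a win for the player to move) or L (a loss). A position with no legal move is L; any other position is W exactly when some move reaches an L, and L when every move reaches a W.
n=0: no move → L
n=1: no move → L
n=2: reaches L-position 1 → W
n=3: only reaches 2(W), which is W → L
n=4: reaches L-position 3 → W
n=5: only reaches 4(W), which is W → L
n=6: reaches L-position 3 → W
n=7: only reaches 6(W), which is W → L
n=8: reaches L-position 7 → W
n=9: only reaches 6(W), 8(W), all W → L
n=10: reaches L-position 5 → W
n=11: only reaches 10(W), which is W → L
n=12: reaches L-position 9 → W
From 12 Alice can move to 9, reaching an L position.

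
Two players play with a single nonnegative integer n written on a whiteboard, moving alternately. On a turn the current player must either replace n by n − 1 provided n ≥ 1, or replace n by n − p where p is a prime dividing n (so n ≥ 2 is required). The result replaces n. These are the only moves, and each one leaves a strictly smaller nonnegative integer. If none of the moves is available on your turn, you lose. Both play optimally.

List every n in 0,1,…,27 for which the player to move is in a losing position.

Build the W/L table. Terminal = L. A non-terminal position is W if it has a move to some L; otherwise it is L.
n=0: no move → L
n=1: →0(L), so W
n=2: →0(L), so W
n=3: →0(L), so W
n=4: →2(W), 3(W) — all W, so L
n=5: →0(L), so W
n=6: →4(L), so W
n=7: →0(L), so W
n=8: →6(W), 7(W) — all W, so L
n=9: →8(L), so W
n=10: →8(L), so W
n=11: →0(L), so W
n=12: →9(W), 10(W), 11(W) — all W, so L
n=13: →0(L), so W
n=14: →12(L), so W
n=15: →12(L), so W
n=16: →14(W), 15(W) — all W, so L
n=17: →0(L), so W
n=18: →16(L), so W
n=19: →0(L), so W
n=20: →15(W), 18(W), 19(W) — all W, so L
n=21: →20(L), so W
n=22: →20(L), so W
n=23: →0(L), so W
n=24: →21(W), 22(W), 23(W) — all W, so L
n=25: →20(L), so W
n=26: →24(L), so W
n=27: →24(L), so W
Reading off the rows marked L gives the requested list; there are 7 such values of n.

0, 4, 8, 12, 16, 20, 24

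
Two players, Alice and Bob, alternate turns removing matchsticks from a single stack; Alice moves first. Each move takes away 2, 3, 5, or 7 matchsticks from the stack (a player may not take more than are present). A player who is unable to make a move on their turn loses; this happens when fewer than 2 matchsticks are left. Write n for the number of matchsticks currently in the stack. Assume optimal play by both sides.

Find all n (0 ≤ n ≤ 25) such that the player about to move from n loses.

Work bottom-up. With no move the player to move loses. Otherwise the position is W if at least one move leads to an L position for the opponent, and L if every move leads to a W.
n=0: no move → L
n=1: no move → L
n=2: can move to 0, which is L ⇒ W
n=3: can move to 1, which is L ⇒ W
n=4: can move to 1, which is L ⇒ W
n=5: can move to 0, which is L ⇒ W
n=6: can move to 1, which is L ⇒ W
n=7: can move to 0, which is L ⇒ W
n=8: can move to 1, which is L ⇒ W
n=9: moves to 7(W), 6(W), 4(W), 2(W); every one is W ⇒ L
n=10: moves to 8(W), 7(W), 5(W), 3(W); every one is W ⇒ L
n=11: can move to 9, which is L ⇒ W
n=12: can move to 10, which is L ⇒ W
n=13: can move to 10, which is L ⇒ W
n=14: can move to 9, which is L ⇒ W
n=15: can move to 10, which is L ⇒ W
n=16: can move to 9, which is L ⇒ W
n=17: can move to 10, which is L ⇒ W
n=18: moves to 16(W), 15(W), 13(W), 11(W); every one is W ⇒ L
n=19: moves to 17(W), 16(W), 14(W), 12(W); every one is W ⇒ L
n=20: can move to 18, which is L ⇒ W
n=21: can move to 19, which is L ⇒ W
n=22: can move to 19, which is L ⇒ W
n=23: can move to 18, which is L ⇒ W
n=24: can move to 19, which is L ⇒ W
n=25: can move to 18, which is L ⇒ W
The losing starting values of n are exactly the entries labelled L in this table (6 of them).

0, 1, 9, 10, 18, 19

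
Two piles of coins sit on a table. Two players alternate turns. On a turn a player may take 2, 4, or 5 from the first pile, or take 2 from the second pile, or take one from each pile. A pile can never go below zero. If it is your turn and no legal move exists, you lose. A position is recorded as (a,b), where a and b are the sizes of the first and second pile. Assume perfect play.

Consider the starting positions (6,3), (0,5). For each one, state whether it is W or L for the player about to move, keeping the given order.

Positions with no move are L. A position that does have a move is losing for the player to move precisely when every available move leads to a winning position for the opponent. Fill in the labels:
No move ever increases a pile, so every position that can arise here has a ≤ 6 and b ≤ 5; it is enough to label the cells with 0 ≤ a ≤ 6 and 0 ≤ b ≤ 5.
Every move lowers a or b (never raises either), so fill the grid row by row in increasing a, and left to right within a row: each cell's successors are then already labelled.
      b=0  b=1  b=2  b=3  b=4  b=5
a=0:    L    L    W    W    L    L
a=1:    L    W    W    L    L    W
a=2:    W    W    L    L    W    W
a=3:    W    L    L    W    W    L
a=4:    W    W    W    W    W    W
a=5:    W    W    W    W    W    W
a=6:    W    L    W    W    W    L
Cells with no legal move (terminal, hence L): (0,0), (0,1), (1,0).
The remaining L cells, each justified by listing all of its moves:
(0,4): only reaches (0,2)(W), which is W → L
(0,5): only reaches (0,3)(W), which is W → L
(1,3): only reaches (1,1)(W), (0,2)(W), all W → L
(1,4): only reaches (1,2)(W), (0,3)(W), all W → L
(2,2): only reaches (0,2)(W), (2,0)(W), (1,1)(W), all W → L
(2,3): only reaches (0,3)(W), (2,1)(W), (1,2)(W), all W → L
(3,1): only reaches (1,1)(W), (2,0)(W), all W → L
(3,2): only reaches (1,2)(W), (3,0)(W), (2,1)(W), all W → L
(3,5): only reaches (1,5)(W), (3,3)(W), (2,4)(W), all W → L
(6,1): only reaches (4,1)(W), (2,1)(W), (1,1)(W), (5,0)(W), all W → L
(6,5): only reaches (4,5)(W), (2,5)(W), (1,5)(W), (6,3)(W), (5,4)(W), all W → L
Every other cell has at least one move into one of the L cells above, so it is W.
(6,3): the move to (2,3) reaches an L cell, so W
(0,5): one of the L cells justified above, so L

(6,3): W, (0,5): L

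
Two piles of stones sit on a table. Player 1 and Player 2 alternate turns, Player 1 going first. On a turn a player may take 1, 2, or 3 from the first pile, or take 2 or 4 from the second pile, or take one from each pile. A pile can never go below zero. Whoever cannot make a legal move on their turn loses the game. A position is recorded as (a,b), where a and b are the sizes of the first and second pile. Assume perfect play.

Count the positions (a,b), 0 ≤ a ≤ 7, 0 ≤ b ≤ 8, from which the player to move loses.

Build the W/L table. Terminal = L. A non-terminal position is W if it has a move to some L; otherwise it is L.
Every move lowers a or b (never raises either), so fill the grid row by row in increasing a, and left to right within a row: each cell's successors are then already labelled.
      b=0  b=1  b=2  b=3  b=4  b=5  b=6  b=7  b=8
a=0:    L    L    W    W    W    W    L    L    W
a=1:    W    W    W    L    L    W    W    W    W
a=2:    W    W    L    W    W    W    W    W    L
a=3:    W    W    W    W    W    L    W    W    W
a=4:    L    L    W    W    W    W    W    L    W
a=5:    W    W    W    L    L    W    W    W    W
a=6:    W    W    L    W    W    W    W    W    L
a=7:    W    W    W    W    W    L    L    W    W
Cells with no legal move (terminal, hence L): (0,0), (0,1).
The remaining L cells, each justified by listing all of its moves:
(0,6): only reaches (0,4)(W), (0,2)(W), all W → L
(0,7): only reaches (0,5)(W), (0,3)(W), all W → L
(1,3): only reaches (0,3)(W), (1,1)(W), (0,2)(W), all W → L
(1,4): only reaches (0,4)(W), (1,2)(W), (1,0)(W), (0,3)(W), all W → L
(2,2): only reaches (1,2)(W), (0,2)(W), (2,0)(W), (1,1)(W), all W → L
(2,8): only reaches (1,8)(W), (0,8)(W), (2,6)(W), (2,4)(W), (1,7)(W), all W → L
(3,5): only reaches (2,5)(W), (1,5)(W), (0,5)(W), (3,3)(W), (3,1)(W), (2,4)(W), all W → L
(4,0): only reaches (3,0)(W), (2,0)(W), (1,0)(W), all W → L
(4,1): only reaches (3,1)(W), (2,1)(W), (1,1)(W), (3,0)(W), all W → L
(4,7): only reaches (3,7)(W), (2,7)(W), (1,7)(W), (4,5)(W), (4,3)(W), (3,6)(W), all W → L
(5,3): only reaches (4,3)(W), (3,3)(W), (2,3)(W), (5,1)(W), (4,2)(W), all W → L
(5,4): only reaches (4,4)(W), (3,4)(W), (2,4)(W), (5,2)(W), (5,0)(W), (4,3)(W), all W → L
(6,2): only reaches (5,2)(W), (4,2)(W), (3,2)(W), (6,0)(W), (5,1)(W), all W → L
(6,8): only reaches (5,8)(W), (4,8)(W), (3,8)(W), (6,6)(W), (6,4)(W), (5,7)(W), all W → L
(7,5): only reaches (6,5)(W), (5,5)(W), (4,5)(W), (7,3)(W), (7,1)(W), (6,4)(W), all W → L
(7,6): only reaches (6,6)(W), (5,6)(W), (4,6)(W), (7,4)(W), (7,2)(W), (6,5)(W), all W → L
Every other cell has at least one move into one of the L cells above, so it is W.
L cells per row: a=0: 4, a=1: 2, a=2: 2, a=3: 1, a=4: 3, a=5: 2, a=6: 2, a=7: 2; total 18.

18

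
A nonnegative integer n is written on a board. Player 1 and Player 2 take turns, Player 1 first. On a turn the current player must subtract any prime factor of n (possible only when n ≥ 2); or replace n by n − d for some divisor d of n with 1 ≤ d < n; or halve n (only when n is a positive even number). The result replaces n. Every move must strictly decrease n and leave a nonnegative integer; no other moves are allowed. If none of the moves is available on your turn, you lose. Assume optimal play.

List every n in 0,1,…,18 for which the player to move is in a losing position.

Build the W/L table. Terminal = L. A non-terminal position is W if it has a move to some L; otherwise it is L.
n=0: no move → L
n=1: no move → L
n=2: can move to 0, which is L ⇒ W
n=3: can move to 0, which is L ⇒ W
n=4: moves to 2(W), 3(W); every one is W ⇒ L
n=5: can move to 0, which is L ⇒ W
n=6: can move to 4, which is L ⇒ W
n=7: can move to 0, which is L ⇒ W
n=8: can move to 4, which is L ⇒ W
n=9: moves to 6(W), 8(W); every one is W ⇒ L
n=10: can move to 9, which is L ⇒ W
n=11: can move to 0, which is L ⇒ W
n=12: can move to 9, which is L ⇒ W
n=13: can move to 0, which is L ⇒ W
n=14: moves to 7(W), 12(W), 13(W); every one is W ⇒ L
n=15: can move to 14, which is L ⇒ W
n=16: can move to 14, which is L ⇒ W
n=17: can move to 0, which is L ⇒ W
n=18: can move to 9, which is L ⇒ W
The losing starting values of n are exactly the entries labelled L in this table (5 of them).

0, 1, 4, 9, 14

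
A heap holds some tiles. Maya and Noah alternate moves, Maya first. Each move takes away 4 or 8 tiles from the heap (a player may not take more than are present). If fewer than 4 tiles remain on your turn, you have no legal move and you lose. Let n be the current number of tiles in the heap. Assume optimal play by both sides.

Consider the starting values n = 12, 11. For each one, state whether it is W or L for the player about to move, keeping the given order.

Work bottom-up. With no move the player to move loses. Otherwise the position is W if at least one move leads to an L position for the opponent, and L if every move leads to a W.
n=0: no move → L
n=1: no move → L
n=2: no move → L
n=3: no move → L
n=4: reaches L-position 0 → W
n=5: reaches L-position 1 → W
n=6: reaches L-position 2 → W
n=7: reaches L-position 3 → W
n=8: reaches L-position 0 → W
n=9: reaches L-position 1 → W
n=10: reaches L-position 2 → W
n=11: reaches L-position 3 → W
n=12: only reaches 8(W), 4(W), all W → L

12: L, 11: W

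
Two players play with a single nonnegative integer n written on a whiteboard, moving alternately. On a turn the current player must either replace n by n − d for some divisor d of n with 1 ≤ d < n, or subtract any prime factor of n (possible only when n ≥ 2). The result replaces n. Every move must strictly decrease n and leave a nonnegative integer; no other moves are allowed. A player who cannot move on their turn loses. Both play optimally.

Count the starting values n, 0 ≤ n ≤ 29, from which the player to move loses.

7

Label each position W (a win for the player to move) or L (a loss). A position with no legal move is L; any other position is W exactly when some move reaches an L, and L when every move reaches a W.
n=0: no move → L
n=1: no move → L
n=2: reaches L-position 0 → W
n=3: reaches L-position 0 → W
n=4: only reaches 2(W), 3(W), all W → L
n=5: reaches L-position 0 → W
n=6: reaches L-position 4 → W
n=7: reaches L-position 0 → W
n=8: reaches L-position 4 → W
n=9: only reaches 6(W), 8(W), all W → L
n=10: reaches L-position 9 → W
n=11: reaches L-position 0 → W
n=12: reaches L-position 9 → W
n=13: reaches L-position 0 → W
n=14: only reaches 7(W), 12(W), 13(W), all W → L
n=15: reaches L-position 14 → W
n=16: reaches L-position 14 → W
n=17: reaches L-position 0 → W
n=18: reaches L-position 9 → W
n=19: reaches L-position 0 → W
n=20: only reaches 10(W), 15(W), 16(W), 18(W), 19(W), all W → L
n=21: reaches L-position 14 → W
n=22: reaches L-position 20 → W
n=23: reaches L-position 0 → W
n=24: reaches L-position 20 → W
n=25: reaches L-position 20 → W
n=26: only reaches 13(W), 24(W), 25(W), all W → L
n=27: reaches L-position 26 → W
n=28: reaches L-position 14 → W
n=29: reaches L-position 0 → W
L entries with 0 ≤ n ≤ 29: n = 0, 1, 4, 9, 14, 20, 26; that makes 7.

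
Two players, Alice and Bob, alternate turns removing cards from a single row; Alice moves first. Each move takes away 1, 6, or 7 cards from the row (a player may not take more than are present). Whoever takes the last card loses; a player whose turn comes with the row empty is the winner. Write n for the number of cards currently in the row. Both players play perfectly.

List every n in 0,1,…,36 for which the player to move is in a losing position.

1, 3, 5, 13, 15, 17, 25, 27, 29

Compute win/loss labels from the base case upward. A position with no move is W. Any other position is W if it can reach an L in one move, else L.
n=0: no move; the opponent has just taken the last card and therefore loses → W
n=1: only reaches 0(W), which is W → L
n=2: reaches L-position 1 → W
n=3: only reaches 2(W), which is W → L
n=4: reaches L-position 3 → W
n=5: only reaches 4(W), which is W → L
n=6: reaches L-position 5 → W
n=7: reaches L-position 1 → W
n=8: reaches L-position 1 → W
n=9: reaches L-position 3 → W
n=10: reaches L-position 3 → W
n=11: reaches L-position 5 → W
n=12: reaches L-position 5 → W
n=13: only reaches 12(W), 7(W), 6(W), all W → L
n=14: reaches L-position 13 → W
n=15: only reaches 14(W), 9(W), 8(W), all W → L
n=16: reaches L-position 15 → W
n=17: only reaches 16(W), 11(W), 10(W), all W → L
n=18: reaches L-position 17 → W
n=19: reaches L-position 13 → W
n=20: reaches L-position 13 → W
n=21: reaches L-position 15 → W
n=22: reaches L-position 15 → W
n=23: reaches L-position 17 → W
n=24: reaches L-position 17 → W
n=25: only reaches 24(W), 19(W), 18(W), all W → L
n=26: reaches L-position 25 → W
n=27: only reaches 26(W), 21(W), 20(W), all W → L
n=28: reaches L-position 27 → W
n=29: only reaches 28(W), 23(W), 22(W), all W → L
n=30: reaches L-position 29 → W
n=31: reaches L-position 25 → W
n=32: reaches L-position 25 → W
n=33: reaches L-position 27 → W
n=34: reaches L-position 27 → W
n=35: reaches L-position 29 → W
n=36: reaches L-position 29 → W
The losing starting values of n are exactly the entries labelled L in this table (9 of them).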